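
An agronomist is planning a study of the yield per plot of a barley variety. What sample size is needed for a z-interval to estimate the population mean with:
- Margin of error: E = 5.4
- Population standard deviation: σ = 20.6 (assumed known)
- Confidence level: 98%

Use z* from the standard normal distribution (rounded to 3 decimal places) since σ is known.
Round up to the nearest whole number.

Using z* since population σ is known (z-interval formula).

For 98% confidence, z* = 2.326 (from standard normal table)

Sample size formula for z-interval: n = (z*σ/E)²

n = (2.326 × 20.6 / 5.4)²
  = (8.873259)²
  = 78.7347

Round up to the nearest whole number: n = 79

79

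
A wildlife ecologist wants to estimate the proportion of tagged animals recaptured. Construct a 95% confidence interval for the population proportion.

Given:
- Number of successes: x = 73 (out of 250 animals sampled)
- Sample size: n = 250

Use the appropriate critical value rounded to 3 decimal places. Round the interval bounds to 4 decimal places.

Sample proportion: p̂ = 73/250 = 0.292000

Check conditions for normal approximation:
  np̂ = 73 ≥ 10 ✓
  n(1-p̂) = 177 ≥ 10 ✓

The sample is large enough, so use a z-interval (normal approximation) for the proportion.

For 95% confidence, z* = 1.96 (from standard normal table)

Standard error: SE = √(p̂(1-p̂)/n) = √(0.292000×0.708000/250) = 0.02875663

Margin of error: E = z* × SE = 1.96 × 0.02875663 = 0.056363

Z-interval: p̂ ± E = 0.292000 ± 0.056363 = (0.235637, 0.348363)

Rounded to 4 decimal places:

(0.2356, 0.3484)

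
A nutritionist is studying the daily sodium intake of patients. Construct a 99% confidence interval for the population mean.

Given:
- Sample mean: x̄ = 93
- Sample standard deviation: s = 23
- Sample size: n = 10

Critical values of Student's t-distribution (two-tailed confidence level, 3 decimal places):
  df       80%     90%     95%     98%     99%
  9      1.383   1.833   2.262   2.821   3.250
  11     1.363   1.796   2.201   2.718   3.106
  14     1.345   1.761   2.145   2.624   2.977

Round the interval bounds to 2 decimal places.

The population standard deviation σ is unknown (only the sample standard deviation s is given), so use a t-interval with df = n - 1 = 10 - 1 = 9.

For 99% confidence with df = 9, t* = 3.250 (from t-table)

Standard error: SE = s/√n = 23/√10 = 7.273239

Margin of error: E = t* × SE = 3.250 × 7.273239 = 23.6380

T-interval: x̄ ± E = 93 ± 23.6380 = (69.3620, 116.6380)

Rounded to 2 decimal places:

(69.36, 116.64)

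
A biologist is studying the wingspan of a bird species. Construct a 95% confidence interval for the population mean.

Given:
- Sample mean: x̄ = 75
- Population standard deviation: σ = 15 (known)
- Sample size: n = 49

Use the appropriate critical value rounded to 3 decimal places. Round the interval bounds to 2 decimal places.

The population standard deviation σ is known, so use a z-interval (standard normal critical value).

For 95% confidence, z* = 1.96 (from standard normal table)

Standard error: SE = σ/√n = 15/√49 = 2.142857

Margin of error: E = z* × SE = 1.96 × 2.142857 = 4.2000

Z-interval: x̄ ± E = 75 ± 4.2000 = (70.8000, 79.2000)

Rounded to 2 decimal places:

(70.80, 79.20)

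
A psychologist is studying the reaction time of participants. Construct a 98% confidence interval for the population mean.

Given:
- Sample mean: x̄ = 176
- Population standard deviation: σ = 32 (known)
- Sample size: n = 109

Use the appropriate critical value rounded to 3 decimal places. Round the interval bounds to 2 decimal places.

The population standard deviation σ is known, so use a z-interval (standard normal critical value).

For 98% confidence, z* = 2.326 (from standard normal table)

Standard error: SE = σ/√n = 32/√109 = 3.065044

Margin of error: E = z* × SE = 2.326 × 3.065044 = 7.1293

Z-interval: x̄ ± E = 176 ± 7.1293 = (168.8707, 183.1293)

Rounded to 2 decimal places:

(168.87, 183.13)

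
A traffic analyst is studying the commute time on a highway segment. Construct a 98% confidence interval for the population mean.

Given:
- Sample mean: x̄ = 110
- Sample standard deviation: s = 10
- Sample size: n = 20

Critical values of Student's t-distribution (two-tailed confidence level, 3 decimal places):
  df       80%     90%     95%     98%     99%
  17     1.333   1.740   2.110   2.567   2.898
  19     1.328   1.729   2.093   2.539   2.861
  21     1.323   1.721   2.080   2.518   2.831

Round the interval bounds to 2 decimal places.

The population standard deviation σ is unknown (only the sample standard deviation s is given), so use a t-interval with df = n - 1 = 20 - 1 = 19.

For 98% confidence with df = 19, t* = 2.539 (from t-table)

Standard error: SE = s/√n = 10/√20 = 2.236068

Margin of error: E = t* × SE = 2.539 × 2.236068 = 5.6774

T-interval: x̄ ± E = 110 ± 5.6774 = (104.3226, 115.6774)

Rounded to 2 decimal places:

(104.32, 115.68)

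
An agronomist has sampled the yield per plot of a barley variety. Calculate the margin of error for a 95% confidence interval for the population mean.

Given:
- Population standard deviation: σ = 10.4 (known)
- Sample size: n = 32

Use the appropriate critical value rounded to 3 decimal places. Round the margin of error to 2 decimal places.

The population standard deviation σ is known, so use the z-interval margin of error formula.

For 95% confidence, z* = 1.96 (from standard normal table)

Margin of error formula for z-interval: E = z* × σ/√n

E = 1.96 × 10.4/√32
  = 1.96 × 1.838478
  = 3.6034

Rounded to 2 decimal places:

3.60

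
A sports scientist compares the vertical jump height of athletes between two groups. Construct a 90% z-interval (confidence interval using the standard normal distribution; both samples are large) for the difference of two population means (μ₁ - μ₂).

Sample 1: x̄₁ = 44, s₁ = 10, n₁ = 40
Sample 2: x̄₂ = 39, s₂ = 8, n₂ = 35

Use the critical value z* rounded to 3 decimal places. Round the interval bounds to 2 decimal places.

Both samples are large (n₁ = 40 ≥ 30, n₂ = 35 ≥ 30), so a z-interval for the difference of means applies.

Point estimate: x̄₁ - x̄₂ = 44 - 39 = 5

Standard error: SE = √(s₁²/n₁ + s₂²/n₂)
= √(10²/40 + 8²/35)
= √(2.500000 + 1.828571)
= 2.080522

For 90% confidence, z* = 1.645 (from standard normal table)
Margin of error: E = z* × SE = 1.645 × 2.080522 = 3.4225

Z-interval: (x̄₁ - x̄₂) ± E = 5 ± 3.4225 = (1.5775, 8.4225)

Rounded to 2 decimal places:

(1.58, 8.42)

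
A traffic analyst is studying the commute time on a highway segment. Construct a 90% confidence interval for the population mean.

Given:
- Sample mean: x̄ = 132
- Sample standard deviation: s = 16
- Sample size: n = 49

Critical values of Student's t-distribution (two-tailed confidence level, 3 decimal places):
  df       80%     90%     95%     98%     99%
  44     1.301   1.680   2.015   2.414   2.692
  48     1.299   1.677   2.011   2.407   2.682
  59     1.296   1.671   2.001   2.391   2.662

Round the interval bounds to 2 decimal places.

The population standard deviation σ is unknown (only the sample standard deviation s is given), so use a t-interval with df = n - 1 = 49 - 1 = 48.

For 90% confidence with df = 48, t* = 1.677 (from t-table)

Standard error: SE = s/√n = 16/√49 = 2.285714

Margin of error: E = t* × SE = 1.677 × 2.285714 = 3.8331

T-interval: x̄ ± E = 132 ± 3.8331 = (128.1669, 135.8331)

Rounded to 2 decimal places:

(128.17, 135.83)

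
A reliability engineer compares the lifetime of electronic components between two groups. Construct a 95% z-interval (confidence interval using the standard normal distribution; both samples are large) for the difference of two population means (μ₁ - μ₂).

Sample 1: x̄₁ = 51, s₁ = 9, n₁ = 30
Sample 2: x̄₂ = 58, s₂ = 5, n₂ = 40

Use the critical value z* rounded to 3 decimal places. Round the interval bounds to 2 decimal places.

Both samples are large (n₁ = 30 ≥ 30, n₂ = 40 ≥ 30), so a z-interval for the difference of means applies.

Point estimate: x̄₁ - x̄₂ = 51 - 58 = -7

Standard error: SE = √(s₁²/n₁ + s₂²/n₂)
= √(9²/30 + 5²/40)
= √(2.700000 + 0.625000)
= 1.823458

For 95% confidence, z* = 1.96 (from standard normal table)
Margin of error: E = z* × SE = 1.96 × 1.823458 = 3.5740

Z-interval: (x̄₁ - x̄₂) ± E = -7 ± 3.5740 = (-10.5740, -3.4260)

Rounded to 2 decimal places:

(-10.57, -3.43)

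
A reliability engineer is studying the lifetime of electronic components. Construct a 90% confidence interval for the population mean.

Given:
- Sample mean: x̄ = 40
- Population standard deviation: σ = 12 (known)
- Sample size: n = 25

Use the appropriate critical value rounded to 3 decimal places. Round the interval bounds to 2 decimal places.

The population standard deviation σ is known, so use a z-interval (standard normal critical value).

For 90% confidence, z* = 1.645 (from standard normal table)

Standard error: SE = σ/√n = 12/√25 = 2.400000

Margin of error: E = z* × SE = 1.645 × 2.400000 = 3.9480

Z-interval: x̄ ± E = 40 ± 3.9480 = (36.0520, 43.9480)

Rounded to 2 decimal places:

(36.05, 43.95)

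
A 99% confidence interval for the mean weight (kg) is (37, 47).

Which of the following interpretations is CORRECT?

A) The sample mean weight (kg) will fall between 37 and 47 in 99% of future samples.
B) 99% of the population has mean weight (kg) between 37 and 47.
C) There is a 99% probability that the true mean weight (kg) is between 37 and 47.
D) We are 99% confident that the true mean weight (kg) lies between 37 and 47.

A confidence interval represents our confidence in the procedure, not a probability statement about the parameter.

Key concept: If we repeated this sampling process many times and computed a 99% CI each time, about 99% of those intervals would contain the true population parameter.

For this specific interval (37, 47):
- Midpoint (point estimate): 42
- Margin of error: 5

The correct interpretation is the one stating confidence that the true parameter lies in the interval — option D.

D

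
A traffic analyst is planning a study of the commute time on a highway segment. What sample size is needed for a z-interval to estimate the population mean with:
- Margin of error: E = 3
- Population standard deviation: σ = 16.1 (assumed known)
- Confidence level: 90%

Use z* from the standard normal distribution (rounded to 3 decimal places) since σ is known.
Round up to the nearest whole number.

Using z* since population σ is known (z-interval formula).

For 90% confidence, z* = 1.645 (from standard normal table)

Sample size formula for z-interval: n = (z*σ/E)²

n = (1.645 × 16.1 / 3)²
  = (8.828167)²
  = 77.9365

Round up to the nearest whole number: n = 78

78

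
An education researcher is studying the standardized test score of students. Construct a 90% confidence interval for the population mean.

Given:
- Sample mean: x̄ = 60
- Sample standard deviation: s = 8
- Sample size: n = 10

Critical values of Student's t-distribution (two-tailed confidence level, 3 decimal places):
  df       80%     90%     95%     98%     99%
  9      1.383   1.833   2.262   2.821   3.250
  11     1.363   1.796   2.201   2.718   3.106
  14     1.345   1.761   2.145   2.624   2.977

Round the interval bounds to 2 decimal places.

The population standard deviation σ is unknown (only the sample standard deviation s is given), so use a t-interval with df = n - 1 = 10 - 1 = 9.

For 90% confidence with df = 9, t* = 1.833 (from t-table)

Standard error: SE = s/√n = 8/√10 = 2.529822

Margin of error: E = t* × SE = 1.833 × 2.529822 = 4.6372

T-interval: x̄ ± E = 60 ± 4.6372 = (55.3628, 64.6372)

Rounded to 2 decimal places:

(55.36, 64.64)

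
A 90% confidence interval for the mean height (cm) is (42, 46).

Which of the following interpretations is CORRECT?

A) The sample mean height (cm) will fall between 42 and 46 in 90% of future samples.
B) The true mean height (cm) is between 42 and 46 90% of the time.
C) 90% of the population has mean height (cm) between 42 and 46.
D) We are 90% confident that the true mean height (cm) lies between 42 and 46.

A confidence interval represents our confidence in the procedure, not a probability statement about the parameter.

Key concept: If we repeated this sampling process many times and computed a 90% CI each time, about 90% of those intervals would contain the true population parameter.

For this specific interval (42, 46):
- Midpoint (point estimate): 44
- Margin of error: 2

The correct interpretation is the one stating confidence that the true parameter lies in the interval — option D.

D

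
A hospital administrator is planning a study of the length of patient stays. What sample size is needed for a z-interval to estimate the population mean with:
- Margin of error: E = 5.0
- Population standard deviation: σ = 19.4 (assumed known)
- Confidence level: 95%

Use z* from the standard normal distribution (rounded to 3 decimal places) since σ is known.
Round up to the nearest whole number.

Using z* since population σ is known (z-interval formula).

For 95% confidence, z* = 1.96 (from standard normal table)

Sample size formula for z-interval: n = (z*σ/E)²

n = (1.96 × 19.4 / 5.0)²
  = (7.604800)²
  = 57.8330

Round up to the nearest whole number: n = 58

58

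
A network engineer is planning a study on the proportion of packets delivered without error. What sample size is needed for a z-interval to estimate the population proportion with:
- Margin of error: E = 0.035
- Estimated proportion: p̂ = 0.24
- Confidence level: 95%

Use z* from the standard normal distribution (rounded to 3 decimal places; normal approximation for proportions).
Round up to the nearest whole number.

Using z* for proportion z-interval (normal approximation).

For 95% confidence, z* = 1.96 (from standard normal table)

Sample size formula for proportion z-interval: n = z*²p̂(1-p̂)/E²

n = 1.96² × 0.24 × 0.76 / 0.035²
  = 3.8416 × 0.1824 / 0.001225
  = 572.0064

Round up to the nearest whole number: n = 573

573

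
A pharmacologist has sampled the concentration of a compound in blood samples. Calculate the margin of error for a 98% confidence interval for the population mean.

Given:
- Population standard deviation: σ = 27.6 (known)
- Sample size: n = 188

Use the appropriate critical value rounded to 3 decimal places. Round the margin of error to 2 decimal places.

The population standard deviation σ is known, so use the z-interval margin of error formula.

For 98% confidence, z* = 2.326 (from standard normal table)

Margin of error formula for z-interval: E = z* × σ/√n

E = 2.326 × 27.6/√188
  = 2.326 × 2.012937
  = 4.6821

Rounded to 2 decimal places:

4.68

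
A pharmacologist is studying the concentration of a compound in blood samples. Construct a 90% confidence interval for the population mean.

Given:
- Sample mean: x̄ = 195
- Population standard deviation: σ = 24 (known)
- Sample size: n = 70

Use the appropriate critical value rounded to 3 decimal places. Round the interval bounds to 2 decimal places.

The population standard deviation σ is known, so use a z-interval (standard normal critical value).

For 90% confidence, z* = 1.645 (from standard normal table)

Standard error: SE = σ/√n = 24/√70 = 2.868549

Margin of error: E = z* × SE = 1.645 × 2.868549 = 4.7188

Z-interval: x̄ ± E = 195 ± 4.7188 = (190.2812, 199.7188)

Rounded to 2 decimal places:

(190.28, 199.72)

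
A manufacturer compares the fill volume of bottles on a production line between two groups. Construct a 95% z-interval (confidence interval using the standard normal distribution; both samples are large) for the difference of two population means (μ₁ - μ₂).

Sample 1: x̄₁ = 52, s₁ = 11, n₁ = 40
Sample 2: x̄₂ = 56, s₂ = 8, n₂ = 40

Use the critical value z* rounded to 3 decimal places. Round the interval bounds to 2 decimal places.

Both samples are large (n₁ = 40 ≥ 30, n₂ = 40 ≥ 30), so a z-interval for the difference of means applies.

Point estimate: x̄₁ - x̄₂ = 52 - 56 = -4

Standard error: SE = √(s₁²/n₁ + s₂²/n₂)
= √(11²/40 + 8²/40)
= √(3.025000 + 1.600000)
= 2.150581

For 95% confidence, z* = 1.96 (from standard normal table)
Margin of error: E = z* × SE = 1.96 × 2.150581 = 4.2151

Z-interval: (x̄₁ - x̄₂) ± E = -4 ± 4.2151 = (-8.2151, 0.2151)

Rounded to 2 decimal places:

(-8.22, 0.22)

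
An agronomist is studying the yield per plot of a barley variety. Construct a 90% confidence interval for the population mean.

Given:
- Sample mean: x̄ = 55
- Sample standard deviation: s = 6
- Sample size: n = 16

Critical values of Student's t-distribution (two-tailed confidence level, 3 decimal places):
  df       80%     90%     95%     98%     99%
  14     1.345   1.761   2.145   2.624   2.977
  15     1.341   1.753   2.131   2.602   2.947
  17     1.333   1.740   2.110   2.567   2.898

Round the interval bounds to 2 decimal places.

The population standard deviation σ is unknown (only the sample standard deviation s is given), so use a t-interval with df = n - 1 = 16 - 1 = 15.

For 90% confidence with df = 15, t* = 1.753 (from t-table)

Standard error: SE = s/√n = 6/√16 = 1.500000

Margin of error: E = t* × SE = 1.753 × 1.500000 = 2.6295

T-interval: x̄ ± E = 55 ± 2.6295 = (52.3705, 57.6295)

Rounded to 2 decimal places:

(52.37, 57.63)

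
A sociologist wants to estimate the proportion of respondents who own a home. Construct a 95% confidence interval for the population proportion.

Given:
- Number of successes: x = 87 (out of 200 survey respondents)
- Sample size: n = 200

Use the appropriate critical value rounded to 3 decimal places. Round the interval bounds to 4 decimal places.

Sample proportion: p̂ = 87/200 = 0.435000

Check conditions for normal approximation:
  np̂ = 87 ≥ 10 ✓
  n(1-p̂) = 113 ≥ 10 ✓

The sample is large enough, so use a z-interval (normal approximation) for the proportion.

For 95% confidence, z* = 1.96 (from standard normal table)

Standard error: SE = √(p̂(1-p̂)/n) = √(0.435000×0.565000/200) = 0.03505531

Margin of error: E = z* × SE = 1.96 × 0.03505531 = 0.068708

Z-interval: p̂ ± E = 0.435000 ± 0.068708 = (0.366292, 0.503708)

Rounded to 4 decimal places:

(0.3663, 0.5037)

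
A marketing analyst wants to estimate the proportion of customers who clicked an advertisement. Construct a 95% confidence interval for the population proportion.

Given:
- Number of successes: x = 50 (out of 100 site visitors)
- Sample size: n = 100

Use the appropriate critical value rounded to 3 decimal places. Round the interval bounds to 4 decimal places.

Sample proportion: p̂ = 50/100 = 0.500000

Check conditions for normal approximation:
  np̂ = 50 ≥ 10 ✓
  n(1-p̂) = 50 ≥ 10 ✓

The sample is large enough, so use a z-interval (normal approximation) for the proportion.

For 95% confidence, z* = 1.96 (from standard normal table)

Standard error: SE = √(p̂(1-p̂)/n) = √(0.500000×0.500000/100) = 0.05000000

Margin of error: E = z* × SE = 1.96 × 0.05000000 = 0.098000

Z-interval: p̂ ± E = 0.500000 ± 0.098000 = (0.402000, 0.598000)

Rounded to 4 decimal places:

(0.4020, 0.5980)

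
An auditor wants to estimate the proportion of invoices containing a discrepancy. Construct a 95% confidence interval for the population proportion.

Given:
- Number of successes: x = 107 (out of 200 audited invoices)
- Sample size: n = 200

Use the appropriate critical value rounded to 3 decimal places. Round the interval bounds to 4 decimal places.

Sample proportion: p̂ = 107/200 = 0.535000

Check conditions for normal approximation:
  np̂ = 107 ≥ 10 ✓
  n(1-p̂) = 93 ≥ 10 ✓

The sample is large enough, so use a z-interval (normal approximation) for the proportion.

For 95% confidence, z* = 1.96 (from standard normal table)

Standard error: SE = √(p̂(1-p̂)/n) = √(0.535000×0.465000/200) = 0.03526861

Margin of error: E = z* × SE = 1.96 × 0.03526861 = 0.069126

Z-interval: p̂ ± E = 0.535000 ± 0.069126 = (0.465874, 0.604126)

Rounded to 4 decimal places:

(0.4659, 0.6041)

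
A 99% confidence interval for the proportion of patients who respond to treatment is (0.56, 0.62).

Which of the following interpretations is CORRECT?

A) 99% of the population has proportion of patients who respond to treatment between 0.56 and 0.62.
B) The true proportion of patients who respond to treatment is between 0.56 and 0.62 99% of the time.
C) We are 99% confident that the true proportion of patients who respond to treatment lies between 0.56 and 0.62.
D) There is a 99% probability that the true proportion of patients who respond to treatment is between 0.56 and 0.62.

A confidence interval represents our confidence in the procedure, not a probability statement about the parameter.

Key concept: If we repeated this sampling process many times and computed a 99% CI each time, about 99% of those intervals would contain the true population parameter.

For this specific interval (0.56, 0.62):
- Midpoint (point estimate): 0.59
- Margin of error: 0.03

The correct interpretation is the one stating confidence that the true parameter lies in the interval — option C.

C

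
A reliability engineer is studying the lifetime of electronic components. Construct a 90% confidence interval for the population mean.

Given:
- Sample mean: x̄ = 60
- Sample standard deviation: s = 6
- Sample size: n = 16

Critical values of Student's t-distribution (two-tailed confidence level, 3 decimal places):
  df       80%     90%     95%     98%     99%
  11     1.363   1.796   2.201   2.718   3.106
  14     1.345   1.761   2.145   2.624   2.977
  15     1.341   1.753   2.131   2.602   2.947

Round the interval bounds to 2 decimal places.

The population standard deviation σ is unknown (only the sample standard deviation s is given), so use a t-interval with df = n - 1 = 16 - 1 = 15.

For 90% confidence with df = 15, t* = 1.753 (from t-table)

Standard error: SE = s/√n = 6/√16 = 1.500000

Margin of error: E = t* × SE = 1.753 × 1.500000 = 2.6295

T-interval: x̄ ± E = 60 ± 2.6295 = (57.3705, 62.6295)

Rounded to 2 decimal places:

(57.37, 62.63)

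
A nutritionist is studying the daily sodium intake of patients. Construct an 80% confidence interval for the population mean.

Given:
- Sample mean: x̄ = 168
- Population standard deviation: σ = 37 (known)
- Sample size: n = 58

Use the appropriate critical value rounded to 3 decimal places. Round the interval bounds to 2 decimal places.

The population standard deviation σ is known, so use a z-interval (standard normal critical value).

For 80% confidence, z* = 1.282 (from standard normal table)

Standard error: SE = σ/√n = 37/√58 = 4.858338

Margin of error: E = z* × SE = 1.282 × 4.858338 = 6.2284

Z-interval: x̄ ± E = 168 ± 6.2284 = (161.7716, 174.2284)

Rounded to 2 decimal places:

(161.77, 174.23)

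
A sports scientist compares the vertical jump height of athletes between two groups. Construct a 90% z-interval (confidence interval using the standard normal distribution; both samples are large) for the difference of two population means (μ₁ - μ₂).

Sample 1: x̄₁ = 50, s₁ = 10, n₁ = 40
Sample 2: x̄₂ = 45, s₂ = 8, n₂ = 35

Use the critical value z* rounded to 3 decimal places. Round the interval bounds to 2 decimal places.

Both samples are large (n₁ = 40 ≥ 30, n₂ = 35 ≥ 30), so a z-interval for the difference of means applies.

Point estimate: x̄₁ - x̄₂ = 50 - 45 = 5

Standard error: SE = √(s₁²/n₁ + s₂²/n₂)
= √(10²/40 + 8²/35)
= √(2.500000 + 1.828571)
= 2.080522

For 90% confidence, z* = 1.645 (from standard normal table)
Margin of error: E = z* × SE = 1.645 × 2.080522 = 3.4225

Z-interval: (x̄₁ - x̄₂) ± E = 5 ± 3.4225 = (1.5775, 8.4225)

Rounded to 2 decimal places:

(1.58, 8.42)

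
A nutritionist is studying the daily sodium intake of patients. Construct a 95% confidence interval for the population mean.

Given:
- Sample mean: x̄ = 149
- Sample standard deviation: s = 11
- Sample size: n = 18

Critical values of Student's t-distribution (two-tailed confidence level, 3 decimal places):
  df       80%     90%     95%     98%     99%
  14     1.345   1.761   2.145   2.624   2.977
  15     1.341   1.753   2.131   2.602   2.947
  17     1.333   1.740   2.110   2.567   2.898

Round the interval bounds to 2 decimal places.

The population standard deviation σ is unknown (only the sample standard deviation s is given), so use a t-interval with df = n - 1 = 18 - 1 = 17.

For 95% confidence with df = 17, t* = 2.110 (from t-table)

Standard error: SE = s/√n = 11/√18 = 2.592725

Margin of error: E = t* × SE = 2.110 × 2.592725 = 5.4706

T-interval: x̄ ± E = 149 ± 5.4706 = (143.5294, 154.4706)

Rounded to 2 decimal places:

(143.53, 154.47)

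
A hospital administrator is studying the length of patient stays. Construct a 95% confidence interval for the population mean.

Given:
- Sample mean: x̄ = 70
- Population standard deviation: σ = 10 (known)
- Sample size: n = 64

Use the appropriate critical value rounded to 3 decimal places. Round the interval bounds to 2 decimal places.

The population standard deviation σ is known, so use a z-interval (standard normal critical value).

For 95% confidence, z* = 1.96 (from standard normal table)

Standard error: SE = σ/√n = 10/√64 = 1.250000

Margin of error: E = z* × SE = 1.96 × 1.250000 = 2.4500

Z-interval: x̄ ± E = 70 ± 2.4500 = (67.5500, 72.4500)

Rounded to 2 decimal places:

(67.55, 72.45)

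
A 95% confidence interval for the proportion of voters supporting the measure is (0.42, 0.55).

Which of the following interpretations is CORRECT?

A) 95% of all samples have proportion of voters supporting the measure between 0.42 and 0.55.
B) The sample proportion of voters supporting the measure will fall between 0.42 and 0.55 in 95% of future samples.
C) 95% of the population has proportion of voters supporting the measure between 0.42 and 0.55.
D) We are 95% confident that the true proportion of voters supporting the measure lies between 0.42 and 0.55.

A confidence interval represents our confidence in the procedure, not a probability statement about the parameter.

Key concept: If we repeated this sampling process many times and computed a 95% CI each time, about 95% of those intervals would contain the true population parameter.

For this specific interval (0.42, 0.55):
- Midpoint (point estimate): 0.485
- Margin of error: 0.065

The correct interpretation is the one stating confidence that the true parameter lies in the interval — option D.

D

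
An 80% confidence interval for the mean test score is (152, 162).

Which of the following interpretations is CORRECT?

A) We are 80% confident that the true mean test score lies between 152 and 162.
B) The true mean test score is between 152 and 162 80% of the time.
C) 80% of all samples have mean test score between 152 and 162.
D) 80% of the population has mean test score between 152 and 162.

A confidence interval represents our confidence in the procedure, not a probability statement about the parameter.

Key concept: If we repeated this sampling process many times and computed an 80% CI each time, about 80% of those intervals would contain the true population parameter.

For this specific interval (152, 162):
- Midpoint (point estimate): 157
- Margin of error: 5

The correct interpretation is the one stating confidence that the true parameter lies in the interval — option A.

A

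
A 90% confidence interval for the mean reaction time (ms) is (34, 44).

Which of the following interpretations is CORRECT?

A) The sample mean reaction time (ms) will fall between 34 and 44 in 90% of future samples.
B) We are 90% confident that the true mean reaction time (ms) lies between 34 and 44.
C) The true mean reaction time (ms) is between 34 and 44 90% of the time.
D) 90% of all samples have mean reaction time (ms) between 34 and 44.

A confidence interval represents our confidence in the procedure, not a probability statement about the parameter.

Key concept: If we repeated this sampling process many times and computed a 90% CI each time, about 90% of those intervals would contain the true population parameter.

For this specific interval (34, 44):
- Midpoint (point estimate): 39
- Margin of error: 5

The correct interpretation is the one stating confidence that the true parameter lies in the interval — option B.

B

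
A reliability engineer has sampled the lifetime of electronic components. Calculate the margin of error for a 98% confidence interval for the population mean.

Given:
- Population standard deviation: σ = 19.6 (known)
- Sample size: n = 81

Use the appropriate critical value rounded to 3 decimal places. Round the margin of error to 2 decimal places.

The population standard deviation σ is known, so use the z-interval margin of error formula.

For 98% confidence, z* = 2.326 (from standard normal table)

Margin of error formula for z-interval: E = z* × σ/√n

E = 2.326 × 19.6/√81
  = 2.326 × 2.177778
  = 5.0655

Rounded to 2 decimal places:

5.07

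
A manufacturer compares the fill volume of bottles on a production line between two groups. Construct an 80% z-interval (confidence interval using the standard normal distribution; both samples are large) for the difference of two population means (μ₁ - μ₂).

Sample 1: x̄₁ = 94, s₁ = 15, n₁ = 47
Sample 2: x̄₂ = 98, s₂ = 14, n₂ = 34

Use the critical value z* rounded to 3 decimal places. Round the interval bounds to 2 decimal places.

Both samples are large (n₁ = 47 ≥ 30, n₂ = 34 ≥ 30), so a z-interval for the difference of means applies.

Point estimate: x̄₁ - x̄₂ = 94 - 98 = -4

Standard error: SE = √(s₁²/n₁ + s₂²/n₂)
= √(15²/47 + 14²/34)
= √(4.787234 + 5.764706)
= 3.248375

For 80% confidence, z* = 1.282 (from standard normal table)
Margin of error: E = z* × SE = 1.282 × 3.248375 = 4.1644

Z-interval: (x̄₁ - x̄₂) ± E = -4 ± 4.1644 = (-8.1644, 0.1644)

Rounded to 2 decimal places:

(-8.16, 0.16)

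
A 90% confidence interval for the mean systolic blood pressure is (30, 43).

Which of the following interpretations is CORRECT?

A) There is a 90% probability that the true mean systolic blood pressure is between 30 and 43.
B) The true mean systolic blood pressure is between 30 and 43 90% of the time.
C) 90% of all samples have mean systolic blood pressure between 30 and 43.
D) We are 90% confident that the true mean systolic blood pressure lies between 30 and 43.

A confidence interval represents our confidence in the procedure, not a probability statement about the parameter.

Key concept: If we repeated this sampling process many times and computed a 90% CI each time, about 90% of those intervals would contain the true population parameter.

For this specific interval (30, 43):
- Midpoint (point estimate): 36.5
- Margin of error: 6.5

The correct interpretation is the one stating confidence that the true parameter lies in the interval — option D.

D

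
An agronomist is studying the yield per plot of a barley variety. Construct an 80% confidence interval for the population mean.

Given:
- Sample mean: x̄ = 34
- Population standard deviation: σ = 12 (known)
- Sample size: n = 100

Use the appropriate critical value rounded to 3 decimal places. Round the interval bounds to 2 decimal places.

The population standard deviation σ is known, so use a z-interval (standard normal critical value).

For 80% confidence, z* = 1.282 (from standard normal table)

Standard error: SE = σ/√n = 12/√100 = 1.200000

Margin of error: E = z* × SE = 1.282 × 1.200000 = 1.5384

Z-interval: x̄ ± E = 34 ± 1.5384 = (32.4616, 35.5384)

Rounded to 2 decimal places:

(32.46, 35.54)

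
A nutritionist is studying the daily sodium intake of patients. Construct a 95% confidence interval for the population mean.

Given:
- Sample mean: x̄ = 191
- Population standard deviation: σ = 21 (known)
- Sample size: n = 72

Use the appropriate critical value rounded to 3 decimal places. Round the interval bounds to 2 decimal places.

The population standard deviation σ is known, so use a z-interval (standard normal critical value).

For 95% confidence, z* = 1.96 (from standard normal table)

Standard error: SE = σ/√n = 21/√72 = 2.474874

Margin of error: E = z* × SE = 1.96 × 2.474874 = 4.8508

Z-interval: x̄ ± E = 191 ± 4.8508 = (186.1492, 195.8508)

Rounded to 2 decimal places:

(186.15, 195.85)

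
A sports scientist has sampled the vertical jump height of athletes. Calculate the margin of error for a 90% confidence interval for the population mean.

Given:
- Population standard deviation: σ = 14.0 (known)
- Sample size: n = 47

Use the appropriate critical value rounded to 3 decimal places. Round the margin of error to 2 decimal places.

The population standard deviation σ is known, so use the z-interval margin of error formula.

For 90% confidence, z* = 1.645 (from standard normal table)

Margin of error formula for z-interval: E = z* × σ/√n

E = 1.645 × 14.0/√47
  = 1.645 × 2.042110
  = 3.3593

Rounded to 2 decimal places:

3.36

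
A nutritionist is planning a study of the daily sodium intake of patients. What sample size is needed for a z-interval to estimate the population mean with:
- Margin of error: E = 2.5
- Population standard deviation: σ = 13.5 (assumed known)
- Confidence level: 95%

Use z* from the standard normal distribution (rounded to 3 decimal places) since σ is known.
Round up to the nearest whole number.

Using z* since population σ is known (z-interval formula).

For 95% confidence, z* = 1.96 (from standard normal table)

Sample size formula for z-interval: n = (z*σ/E)²

n = (1.96 × 13.5 / 2.5)²
  = (10.584000)²
  = 112.0211

Round up to the nearest whole number: n = 113

113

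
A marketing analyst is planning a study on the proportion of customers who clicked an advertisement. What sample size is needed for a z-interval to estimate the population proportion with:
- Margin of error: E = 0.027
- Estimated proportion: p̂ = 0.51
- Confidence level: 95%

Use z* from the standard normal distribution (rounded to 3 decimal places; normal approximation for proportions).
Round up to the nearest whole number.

Using z* for proportion z-interval (normal approximation).

For 95% confidence, z* = 1.96 (from standard normal table)

Sample size formula for proportion z-interval: n = z*²p̂(1-p̂)/E²

n = 1.96² × 0.51 × 0.49 / 0.027²
  = 3.8416 × 0.2499 / 0.000729
  = 1316.8942

Round up to the nearest whole number: n = 1317

1317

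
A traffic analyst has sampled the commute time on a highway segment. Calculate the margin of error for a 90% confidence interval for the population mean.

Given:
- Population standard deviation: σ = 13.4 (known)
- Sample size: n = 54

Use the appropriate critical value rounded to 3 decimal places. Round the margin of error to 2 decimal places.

The population standard deviation σ is known, so use the z-interval margin of error formula.

For 90% confidence, z* = 1.645 (from standard normal table)

Margin of error formula for z-interval: E = z* × σ/√n

E = 1.645 × 13.4/√54
  = 1.645 × 1.823509
  = 2.9997

Rounded to 2 decimal places:

3.00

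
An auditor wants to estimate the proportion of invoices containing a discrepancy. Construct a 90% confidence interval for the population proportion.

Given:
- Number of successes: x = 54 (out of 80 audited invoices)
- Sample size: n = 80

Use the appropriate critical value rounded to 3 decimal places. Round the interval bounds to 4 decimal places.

Sample proportion: p̂ = 54/80 = 0.675000

Check conditions for normal approximation:
  np̂ = 54 ≥ 10 ✓
  n(1-p̂) = 26 ≥ 10 ✓

The sample is large enough, so use a z-interval (normal approximation) for the proportion.

For 90% confidence, z* = 1.645 (from standard normal table)

Standard error: SE = √(p̂(1-p̂)/n) = √(0.675000×0.325000/80) = 0.05236590

Margin of error: E = z* × SE = 1.645 × 0.05236590 = 0.086142

Z-interval: p̂ ± E = 0.675000 ± 0.086142 = (0.588858, 0.761142)

Rounded to 4 decimal places:

(0.5889, 0.7611)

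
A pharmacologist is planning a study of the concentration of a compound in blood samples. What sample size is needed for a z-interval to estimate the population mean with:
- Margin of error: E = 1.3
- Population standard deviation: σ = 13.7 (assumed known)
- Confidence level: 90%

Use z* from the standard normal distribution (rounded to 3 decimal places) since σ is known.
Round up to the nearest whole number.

Using z* since population σ is known (z-interval formula).

For 90% confidence, z* = 1.645 (from standard normal table)

Sample size formula for z-interval: n = (z*σ/E)²

n = (1.645 × 13.7 / 1.3)²
  = (17.335769)²
  = 300.5289

Round up to the nearest whole number: n = 301

301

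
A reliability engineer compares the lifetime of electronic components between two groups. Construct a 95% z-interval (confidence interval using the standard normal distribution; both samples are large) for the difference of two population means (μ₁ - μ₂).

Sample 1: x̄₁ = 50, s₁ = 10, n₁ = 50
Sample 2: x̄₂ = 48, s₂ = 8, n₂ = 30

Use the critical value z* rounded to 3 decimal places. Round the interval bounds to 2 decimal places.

Both samples are large (n₁ = 50 ≥ 30, n₂ = 30 ≥ 30), so a z-interval for the difference of means applies.

Point estimate: x̄₁ - x̄₂ = 50 - 48 = 2

Standard error: SE = √(s₁²/n₁ + s₂²/n₂)
= √(10²/50 + 8²/30)
= √(2.000000 + 2.133333)
= 2.033060

For 95% confidence, z* = 1.96 (from standard normal table)
Margin of error: E = z* × SE = 1.96 × 2.033060 = 3.9848

Z-interval: (x̄₁ - x̄₂) ± E = 2 ± 3.9848 = (-1.9848, 5.9848)

Rounded to 2 decimal places:

(-1.98, 5.98)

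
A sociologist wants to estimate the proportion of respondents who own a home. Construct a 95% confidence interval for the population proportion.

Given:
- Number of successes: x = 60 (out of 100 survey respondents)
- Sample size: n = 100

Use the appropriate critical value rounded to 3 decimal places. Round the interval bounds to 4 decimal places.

Sample proportion: p̂ = 60/100 = 0.600000

Check conditions for normal approximation:
  np̂ = 60 ≥ 10 ✓
  n(1-p̂) = 40 ≥ 10 ✓

The sample is large enough, so use a z-interval (normal approximation) for the proportion.

For 95% confidence, z* = 1.96 (from standard normal table)

Standard error: SE = √(p̂(1-p̂)/n) = √(0.600000×0.400000/100) = 0.04898979

Margin of error: E = z* × SE = 1.96 × 0.04898979 = 0.096020

Z-interval: p̂ ± E = 0.600000 ± 0.096020 = (0.503980, 0.696020)

Rounded to 4 decimal places:

(0.5040, 0.6960)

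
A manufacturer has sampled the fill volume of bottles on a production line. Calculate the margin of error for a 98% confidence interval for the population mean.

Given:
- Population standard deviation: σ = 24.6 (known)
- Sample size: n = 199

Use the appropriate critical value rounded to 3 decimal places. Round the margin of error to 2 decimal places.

The population standard deviation σ is known, so use the z-interval margin of error formula.

For 98% confidence, z* = 2.326 (from standard normal table)

Margin of error formula for z-interval: E = z* × σ/√n

E = 2.326 × 24.6/√199
  = 2.326 × 1.743848
  = 4.0562

Rounded to 2 decimal places:

4.06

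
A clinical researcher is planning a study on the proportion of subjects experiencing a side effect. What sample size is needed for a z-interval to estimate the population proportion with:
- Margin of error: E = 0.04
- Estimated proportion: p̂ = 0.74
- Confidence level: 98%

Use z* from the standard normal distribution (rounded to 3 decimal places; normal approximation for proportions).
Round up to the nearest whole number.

Using z* for proportion z-interval (normal approximation).

For 98% confidence, z* = 2.326 (from standard normal table)

Sample size formula for proportion z-interval: n = z*²p̂(1-p̂)/E²

n = 2.326² × 0.74 × 0.26 / 0.04²
  = 5.410276 × 0.1924 / 0.0016
  = 650.5857

Round up to the nearest whole number: n = 651

651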